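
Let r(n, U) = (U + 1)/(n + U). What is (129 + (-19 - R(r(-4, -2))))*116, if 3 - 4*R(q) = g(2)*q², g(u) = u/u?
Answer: 456257/36 ≈ 12674.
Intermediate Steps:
r(n, U) = (1 + U)/(U + n)
g(u) = 1
R(q) = ¾ - q²/4
(129 + (-19 - R(r(-4, -2))))*116 = (129 + (-19 - (¾ - (1 - 2)²/(-2 - 4)²/4)))*116 = (129 + (-19 - (¾ - (-1/(-6))²/4)))*116 = (129 + (-19 - (¾ - (-⅙*(-1))²/4)))*116 = (129 + (-19 - (¾ - (⅙)²/4)))*116 = (129 + (-19 - (¾ - ¼*1/36)))*116 = (129 + (-19 - (¾ - 1/144)))*116 = (129 + (-19 - 1*107/144))*116 = (129 + (-19 - 107/144))*116 = (129 - 2843/144)*116 = (15733/144)*116 = 456257/36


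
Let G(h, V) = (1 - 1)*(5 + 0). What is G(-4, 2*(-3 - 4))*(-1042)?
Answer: 0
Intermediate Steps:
G(h, V) = 0 (G(h, V) = 0*5 = 0)
G(-4, 2*(-3 - 4))*(-1042) = 0*(-1042) = 0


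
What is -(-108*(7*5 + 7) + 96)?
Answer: 4440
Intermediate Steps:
-(-108*(7*5 + 7) + 96) = -(-108*(35 + 7) + 96) = -(-108*42 + 96) = -(-4536 + 96) = -1*(-4440) = 4440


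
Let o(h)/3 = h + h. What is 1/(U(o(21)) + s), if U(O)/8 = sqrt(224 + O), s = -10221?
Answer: -10221/104446441 - 40*sqrt(14)/104446441 ≈ -9.9292e-5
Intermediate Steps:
o(h) = 6*h (o(h) = 3*(h + h) = 3*(2*h) = 6*h)
U(O) = 8*sqrt(224 + O)
1/(U(o(21)) + s) = 1/(8*sqrt(224 + 6*21) - 10221) = 1/(8*sqrt(224 + 126) - 10221) = 1/(8*sqrt(350) - 10221) = 1/(8*(5*sqrt(14)) - 10221) = 1/(40*sqrt(14) - 10221) = 1/(-10221 + 40*sqrt(14))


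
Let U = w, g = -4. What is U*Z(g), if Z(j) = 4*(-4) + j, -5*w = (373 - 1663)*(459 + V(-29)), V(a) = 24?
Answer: -2492280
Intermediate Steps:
w = 124614 (w = -(373 - 1663)*(459 + 24)/5 = -(-258)*483 = -⅕*(-623070) = 124614)
U = 124614
Z(j) = -16 + j
U*Z(g) = 124614*(-16 - 4) = 124614*(-20) = -2492280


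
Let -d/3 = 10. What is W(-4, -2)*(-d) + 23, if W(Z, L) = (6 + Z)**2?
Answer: 143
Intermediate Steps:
d = -30 (d = -3*10 = -30)
W(-4, -2)*(-d) + 23 = (6 - 4)**2*(-1*(-30)) + 23 = 2**2*30 + 23 = 4*30 + 23 = 120 + 23 = 143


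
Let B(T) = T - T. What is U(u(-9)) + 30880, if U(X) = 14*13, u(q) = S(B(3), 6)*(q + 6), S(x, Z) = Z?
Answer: 31062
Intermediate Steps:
B(T) = 0
u(q) = 36 + 6*q (u(q) = 6*(q + 6) = 6*(6 + q) = 36 + 6*q)
U(X) = 182
U(u(-9)) + 30880 = 182 + 30880 = 31062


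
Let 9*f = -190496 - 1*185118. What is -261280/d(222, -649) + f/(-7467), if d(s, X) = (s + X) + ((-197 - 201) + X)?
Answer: 9056227438/49528611 ≈ 182.85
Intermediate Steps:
f = -375614/9 (f = (-190496 - 1*185118)/9 = (-190496 - 185118)/9 = (⅑)*(-375614) = -375614/9 ≈ -41735.)
d(s, X) = -398 + s + 2*X (d(s, X) = (X + s) + (-398 + X) = -398 + s + 2*X)
-261280/d(222, -649) + f/(-7467) = -261280/(-398 + 222 + 2*(-649)) - 375614/9/(-7467) = -261280/(-398 + 222 - 1298) - 375614/9*(-1/7467) = -261280/(-1474) + 375614/67203 = -261280*(-1/1474) + 375614/67203 = 130640/737 + 375614/67203 = 9056227438/49528611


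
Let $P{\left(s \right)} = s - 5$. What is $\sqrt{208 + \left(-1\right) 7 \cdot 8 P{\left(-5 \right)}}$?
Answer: $16 \sqrt{3} \approx 27.713$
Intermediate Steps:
$P{\left(s \right)} = -5 + s$
$\sqrt{208 + \left(-1\right) 7 \cdot 8 P{\left(-5 \right)}} = \sqrt{208 + \left(-1\right) 7 \cdot 8 \left(-5 - 5\right)} = \sqrt{208 + \left(-7\right) 8 \left(-10\right)} = \sqrt{208 - -560} = \sqrt{208 + 560} = \sqrt{768} = 16 \sqrt{3}$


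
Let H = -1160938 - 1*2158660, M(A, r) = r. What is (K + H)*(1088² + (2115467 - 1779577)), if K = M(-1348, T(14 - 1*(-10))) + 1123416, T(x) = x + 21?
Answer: -3337324453858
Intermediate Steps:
T(x) = 21 + x
H = -3319598 (H = -1160938 - 2158660 = -3319598)
K = 1123461 (K = (21 + (14 - 1*(-10))) + 1123416 = (21 + (14 + 10)) + 1123416 = (21 + 24) + 1123416 = 45 + 1123416 = 1123461)
(K + H)*(1088² + (2115467 - 1779577)) = (1123461 - 3319598)*(1088² + (2115467 - 1779577)) = -2196137*(1183744 + 335890) = -2196137*1519634 = -3337324453858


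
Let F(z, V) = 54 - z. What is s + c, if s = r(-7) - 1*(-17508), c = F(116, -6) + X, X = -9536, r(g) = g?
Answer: 7903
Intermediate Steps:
c = -9598 (c = (54 - 1*116) - 9536 = (54 - 116) - 9536 = -62 - 9536 = -9598)
s = 17501 (s = -7 - 1*(-17508) = -7 + 17508 = 17501)
s + c = 17501 - 9598 = 7903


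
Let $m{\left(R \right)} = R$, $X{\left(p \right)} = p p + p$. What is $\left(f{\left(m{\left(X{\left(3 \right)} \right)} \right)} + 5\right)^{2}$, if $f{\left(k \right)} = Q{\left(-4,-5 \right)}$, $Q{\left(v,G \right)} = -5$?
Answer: $0$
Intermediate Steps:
$X{\left(p \right)} = p + p^{2}$ ($X{\left(p \right)} = p^{2} + p = p + p^{2}$)
$f{\left(k \right)} = -5$
$\left(f{\left(m{\left(X{\left(3 \right)} \right)} \right)} + 5\right)^{2} = \left(-5 + 5\right)^{2} = 0^{2} = 0$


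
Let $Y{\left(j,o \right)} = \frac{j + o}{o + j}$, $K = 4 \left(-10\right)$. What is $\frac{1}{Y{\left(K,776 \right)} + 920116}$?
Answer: $\frac{1}{920117} \approx 1.0868 \cdot 10^{-6}$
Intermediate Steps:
$K = -40$
$Y{\left(j,o \right)} = 1$ ($Y{\left(j,o \right)} = \frac{j + o}{j + o} = 1$)
$\frac{1}{Y{\left(K,776 \right)} + 920116} = \frac{1}{1 + 920116} = \frac{1}{920117}$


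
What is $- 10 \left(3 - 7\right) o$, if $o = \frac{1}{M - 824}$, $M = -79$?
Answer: $- \frac{40}{903} \approx -0.044297$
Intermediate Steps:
$o = - \frac{1}{903}$ ($o = \frac{1}{-79 - 824} = \frac{1}{-903} = - \frac{1}{903} \approx -0.0011074$)
$- 10 \left(3 - 7\right) o = - 10 \left(3 - 7\right) \left(- \frac{1}{903}\right) = \left(-10\right) \left(-4\right) \left(- \frac{1}{903}\right) = 40 \left(- \frac{1}{903}\right) = - \frac{40}{903}$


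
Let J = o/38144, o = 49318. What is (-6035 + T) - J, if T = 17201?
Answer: 212933293/19072 ≈ 11165.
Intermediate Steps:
J = 24659/19072 (J = 49318/38144 = 49318*(1/38144) = 24659/19072 ≈ 1.2929)
(-6035 + T) - J = (-6035 + 17201) - 1*24659/19072 = 11166 - 24659/19072 = 212933293/19072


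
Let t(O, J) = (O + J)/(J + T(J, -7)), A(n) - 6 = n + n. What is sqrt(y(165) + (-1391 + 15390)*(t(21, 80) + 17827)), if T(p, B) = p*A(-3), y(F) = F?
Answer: sqrt(99831204695)/20 ≈ 15798.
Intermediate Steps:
A(n) = 6 + 2*n (A(n) = 6 + (n + n) = 6 + 2*n)
T(p, B) = 0 (T(p, B) = p*(6 + 2*(-3)) = p*(6 - 6) = p*0 = 0)
t(O, J) = (J + O)/J (t(O, J) = (O + J)/(J + 0) = (J + O)/J)
sqrt(y(165) + (-1391 + 15390)*(t(21, 80) + 17827)) = sqrt(165 + (-1391 + 15390)*((80 + 21)/80 + 17827)) = sqrt(165 + 13999*((1/80)*101 + 17827)) = sqrt(165 + 13999*(101/80 + 17827)) = sqrt(165 + 13999*(1426261/80)) = sqrt(165 + 19966227739/80) = sqrt(19966240939/80) = sqrt(99831204695)/20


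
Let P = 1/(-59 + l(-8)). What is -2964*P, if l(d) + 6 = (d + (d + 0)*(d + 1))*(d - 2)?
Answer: 2964/545 ≈ 5.4385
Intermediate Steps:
l(d) = -6 + (-2 + d)*(d + d*(1 + d)) (l(d) = -6 + (d + (d + 0)*(d + 1))*(d - 2) = -6 + (d + d*(1 + d))*(-2 + d) = -6 + (-2 + d)*(d + d*(1 + d)))
P = -1/545 (P = 1/(-59 + (-6 + (-8)³ - 4*(-8))) = 1/(-59 + (-6 - 512 + 32)) = 1/(-59 - 486) = 1/(-545) = -1/545 ≈ -0.0018349)
-2964*P = -2964*(-1/545) = 2964/545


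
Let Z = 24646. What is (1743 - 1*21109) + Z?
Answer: 5280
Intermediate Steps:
(1743 - 1*21109) + Z = (1743 - 1*21109) + 24646 = (1743 - 21109) + 24646 = -19366 + 24646 = 5280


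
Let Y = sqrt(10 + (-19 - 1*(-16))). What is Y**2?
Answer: 7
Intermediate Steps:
Y = sqrt(7) (Y = sqrt(10 + (-19 + 16)) = sqrt(10 - 3) = sqrt(7) ≈ 2.6458)
Y**2 = (sqrt(7))**2 = 7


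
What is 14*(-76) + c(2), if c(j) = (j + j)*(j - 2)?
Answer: -1064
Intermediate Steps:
c(j) = 2*j*(-2 + j) (c(j) = (2*j)*(-2 + j) = 2*j*(-2 + j))
14*(-76) + c(2) = 14*(-76) + 2*2*(-2 + 2) = -1064 + 2*2*0 = -1064 + 0 = -1064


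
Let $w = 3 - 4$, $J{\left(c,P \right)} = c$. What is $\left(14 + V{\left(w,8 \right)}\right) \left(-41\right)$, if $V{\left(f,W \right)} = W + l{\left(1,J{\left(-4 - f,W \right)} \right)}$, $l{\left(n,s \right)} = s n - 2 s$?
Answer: $-1025$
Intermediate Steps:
$l{\left(n,s \right)} = - 2 s + n s$ ($l{\left(n,s \right)} = n s - 2 s = - 2 s + n s$)
$w = -1$ ($w = 3 - 4 = -1$)
$V{\left(f,W \right)} = 4 + W + f$ ($V{\left(f,W \right)} = W + \left(-4 - f\right) \left(-2 + 1\right) = W + \left(-4 - f\right) \left(-1\right) = W + \left(4 + f\right) = 4 + W + f$)
$\left(14 + V{\left(w,8 \right)}\right) \left(-41\right) = \left(14 + \left(4 + 8 - 1\right)\right) \left(-41\right) = \left(14 + 11\right) \left(-41\right) = 25 \left(-41\right) = -1025$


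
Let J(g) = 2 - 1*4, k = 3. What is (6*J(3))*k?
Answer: -36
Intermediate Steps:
J(g) = -2 (J(g) = 2 - 4 = -2)
(6*J(3))*k = (6*(-2))*3 = -12*3 = -36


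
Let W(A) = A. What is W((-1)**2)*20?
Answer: 20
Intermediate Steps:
W((-1)**2)*20 = (-1)**2*20 = 1*20 = 20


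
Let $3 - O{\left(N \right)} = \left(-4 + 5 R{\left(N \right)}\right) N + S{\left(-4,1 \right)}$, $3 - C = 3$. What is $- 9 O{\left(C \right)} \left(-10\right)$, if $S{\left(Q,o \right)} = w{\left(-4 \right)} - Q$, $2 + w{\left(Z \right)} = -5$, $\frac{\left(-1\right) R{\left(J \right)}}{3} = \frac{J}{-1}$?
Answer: $540$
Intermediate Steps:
$R{\left(J \right)} = 3 J$ ($R{\left(J \right)} = - 3 \frac{J}{-1} = - 3 J \left(-1\right) = - 3 \left(- J\right) = 3 J$)
$w{\left(Z \right)} = -7$ ($w{\left(Z \right)} = -2 - 5 = -7$)
$C = 0$ ($C = 3 - 3 = 0$)
$S{\left(Q,o \right)} = -7 - Q$
$O{\left(N \right)} = 6 - N \left(-4 + 15 N\right)$ ($O{\left(N \right)} = 3 - \left(\left(-4 + 5 \cdot 3 N\right) N - 3\right) = 3 - \left(\left(-4 + 15 N\right) N + \left(-7 + 4\right)\right) = 3 - \left(N \left(-4 + 15 N\right) - 3\right) = 3 - \left(-3 + N \left(-4 + 15 N\right)\right) = 6 - N \left(-4 + 15 N\right)$)
$- 9 O{\left(C \right)} \left(-10\right) = - 9 \left(6 - 15 \cdot 0^{2} + 4 \cdot 0\right) \left(-10\right) = - 9 \left(6 - 0 + 0\right) \left(-10\right) = - 9 \left(6 + 0 + 0\right) \left(-10\right) = \left(-9\right) 6 \left(-10\right) = \left(-54\right) \left(-10\right) = 540$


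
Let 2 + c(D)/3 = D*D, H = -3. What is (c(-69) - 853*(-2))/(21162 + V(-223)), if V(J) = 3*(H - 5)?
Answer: 15983/21138 ≈ 0.75613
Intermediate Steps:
c(D) = -6 + 3*D² (c(D) = -6 + 3*(D*D) = -6 + 3*D²)
V(J) = -24 (V(J) = 3*(-3 - 5) = 3*(-8) = -24)
(c(-69) - 853*(-2))/(21162 + V(-223)) = ((-6 + 3*(-69)²) - 853*(-2))/(21162 - 24) = ((-6 + 3*4761) + 1706)/21138 = ((-6 + 14283) + 1706)*(1/21138) = (14277 + 1706)*(1/21138) = 15983*(1/21138) = 15983/21138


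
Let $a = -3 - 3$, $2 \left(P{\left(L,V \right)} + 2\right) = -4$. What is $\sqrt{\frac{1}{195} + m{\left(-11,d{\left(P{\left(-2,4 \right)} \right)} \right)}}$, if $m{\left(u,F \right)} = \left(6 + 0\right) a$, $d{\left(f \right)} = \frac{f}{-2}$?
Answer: $\frac{i \sqrt{1368705}}{195} \approx 5.9996 i$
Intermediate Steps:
$P{\left(L,V \right)} = -4$ ($P{\left(L,V \right)} = -2 + \frac{1}{2} \left(-4\right) = -2 - 2 = -4$)
$a = -6$ ($a = -3 - 3 = -6$)
$d{\left(f \right)} = - \frac{f}{2}$ ($d{\left(f \right)} = f \left(- \frac{1}{2}\right) = - \frac{f}{2}$)
$m{\left(u,F \right)} = -36$ ($m{\left(u,F \right)} = \left(6 + 0\right) \left(-6\right) = 6 \left(-6\right) = -36$)
$\sqrt{\frac{1}{195} + m{\left(-11,d{\left(P{\left(-2,4 \right)} \right)} \right)}} = \sqrt{\frac{1}{195} - 36} = \sqrt{- \frac{7019}{195}} = \frac{i \sqrt{1368705}}{195}$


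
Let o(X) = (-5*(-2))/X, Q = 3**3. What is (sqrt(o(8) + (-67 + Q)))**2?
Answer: -155/4 ≈ -38.750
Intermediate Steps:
Q = 27
o(X) = 10/X
(sqrt(o(8) + (-67 + Q)))**2 = (sqrt(10/8 + (-67 + 27)))**2 = (sqrt(10*(1/8) - 40))**2 = (sqrt(5/4 - 40))**2 = (sqrt(-155/4))**2 = (I*sqrt(155)/2)**2 = -155/4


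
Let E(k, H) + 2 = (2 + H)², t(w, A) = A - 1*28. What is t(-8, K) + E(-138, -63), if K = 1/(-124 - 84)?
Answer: 767727/208 ≈ 3691.0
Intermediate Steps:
K = -1/208 (K = 1/(-208) = -1/208 ≈ -0.0048077)
t(w, A) = -28 + A (t(w, A) = A - 28 = -28 + A)
E(k, H) = -2 + (2 + H)²
t(-8, K) + E(-138, -63) = (-28 - 1/208) + (-2 + (2 - 63)²) = -5825/208 + (-2 + (-61)²) = -5825/208 + (-2 + 3721) = -5825/208 + 3719 = 767727/208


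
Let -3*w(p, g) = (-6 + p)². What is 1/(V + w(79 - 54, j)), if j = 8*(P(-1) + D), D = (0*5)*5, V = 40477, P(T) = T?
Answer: 3/121070 ≈ 2.4779e-5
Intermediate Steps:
D = 0 (D = 0*5 = 0)
j = -8 (j = 8*(-1 + 0) = 8*(-1) = -8)
w(p, g) = -(-6 + p)²/3
1/(V + w(79 - 54, j)) = 1/(40477 - (-6 + (79 - 54))²/3) = 1/(40477 - (-6 + 25)²/3) = 1/(40477 - ⅓*19²) = 1/(40477 - ⅓*361) = 1/(40477 - 361/3) = 1/(121070/3) = 3/121070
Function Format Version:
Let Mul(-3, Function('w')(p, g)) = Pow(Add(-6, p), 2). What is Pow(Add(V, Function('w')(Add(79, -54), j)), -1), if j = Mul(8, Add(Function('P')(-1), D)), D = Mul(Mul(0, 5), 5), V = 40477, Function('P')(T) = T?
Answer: Rational(3, 121070) ≈ 2.4779e-5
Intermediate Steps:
D = 0 (D = Mul(0, 5) = 0)
j = -8 (j = Mul(8, Add(-1, 0)) = Mul(8, -1) = -8)
Function('w')(p, g) = Mul(Rational(-1, 3), Pow(Add(-6, p), 2))
Pow(Add(V, Function('w')(Add(79, -54), j)), -1) = Pow(Add(40477, Mul(Rational(-1, 3), Pow(Add(-6, Add(79, -54)), 2))), -1) = Pow(Add(40477, Mul(Rational(-1, 3), Pow(Add(-6, 25), 2))), -1) = Pow(Add(40477, Mul(Rational(-1, 3), Pow(19, 2))), -1) = Pow(Add(40477, Mul(Rational(-1, 3), 361)), -1) = Pow(Add(40477, Rational(-361, 3)), -1) = Pow(Rational(121070, 3), -1) = Rational(3, 121070)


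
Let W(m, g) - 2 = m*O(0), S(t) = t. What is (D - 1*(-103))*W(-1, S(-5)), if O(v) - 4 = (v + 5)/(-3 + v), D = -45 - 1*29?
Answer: -29/3 ≈ -9.6667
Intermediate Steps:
D = -74 (D = -45 - 29 = -74)
O(v) = 4 + (5 + v)/(-3 + v) (O(v) = 4 + (v + 5)/(-3 + v) = 4 + (5 + v)/(-3 + v))
W(m, g) = 2 + 7*m/3 (W(m, g) = 2 + m*((-7 + 5*0)/(-3 + 0)) = 2 + m*((-7 + 0)/(-3)) = 2 + m*(-⅓*(-7)) = 2 + m*(7/3) = 2 + 7*m/3)
(D - 1*(-103))*W(-1, S(-5)) = (-74 - 1*(-103))*(2 + (7/3)*(-1)) = (-74 + 103)*(2 - 7/3) = 29*(-⅓) = -29/3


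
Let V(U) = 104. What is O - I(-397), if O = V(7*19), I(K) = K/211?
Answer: 22341/211 ≈ 105.88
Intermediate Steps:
I(K) = K/211 (I(K) = K*(1/211) = K/211)
O = 104
O - I(-397) = 104 - (-397)/211 = 104 - 1*(-397/211) = 104 + 397/211 = 22341/211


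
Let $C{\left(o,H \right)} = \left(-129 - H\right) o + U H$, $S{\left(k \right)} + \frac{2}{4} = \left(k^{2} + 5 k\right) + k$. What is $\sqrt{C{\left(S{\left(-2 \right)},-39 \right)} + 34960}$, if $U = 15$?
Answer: $2 \sqrt{8785} \approx 187.46$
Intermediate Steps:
$S{\left(k \right)} = - \frac{1}{2} + k^{2} + 6 k$ ($S{\left(k \right)} = - \frac{1}{2} + \left(\left(k^{2} + 5 k\right) + k\right) = - \frac{1}{2} + \left(k^{2} + 6 k\right) = - \frac{1}{2} + k^{2} + 6 k$)
$C{\left(o,H \right)} = 15 H + o \left(-129 - H\right)$ ($C{\left(o,H \right)} = \left(-129 - H\right) o + 15 H = o \left(-129 - H\right) + 15 H = 15 H + o \left(-129 - H\right)$)
$\sqrt{C{\left(S{\left(-2 \right)},-39 \right)} + 34960} = \sqrt{\left(- 129 \left(- \frac{1}{2} + \left(-2\right)^{2} + 6 \left(-2\right)\right) + 15 \left(-39\right) - - 39 \left(- \frac{1}{2} + \left(-2\right)^{2} + 6 \left(-2\right)\right)\right) + 34960} = \sqrt{\left(- 129 \left(- \frac{1}{2} + 4 - 12\right) - 585 - - 39 \left(- \frac{1}{2} + 4 - 12\right)\right) + 34960} = \sqrt{\left(\left(-129\right) \left(- \frac{17}{2}\right) - 585 - \left(-39\right) \left(- \frac{17}{2}\right)\right) + 34960} = \sqrt{\left(\frac{2193}{2} - 585 - \frac{663}{2}\right) + 34960} = \sqrt{180 + 34960} = \sqrt{35140} = 2 \sqrt{8785}$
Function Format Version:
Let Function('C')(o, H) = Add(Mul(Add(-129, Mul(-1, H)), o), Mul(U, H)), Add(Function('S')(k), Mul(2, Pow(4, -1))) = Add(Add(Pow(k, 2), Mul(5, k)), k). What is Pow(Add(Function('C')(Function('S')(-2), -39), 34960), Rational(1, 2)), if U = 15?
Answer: Mul(2, Pow(8785, Rational(1, 2))) ≈ 187.46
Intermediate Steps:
Function('S')(k) = Add(Rational(-1, 2), Pow(k, 2), Mul(6, k)) (Function('S')(k) = Add(Rational(-1, 2), Add(Add(Pow(k, 2), Mul(5, k)), k)) = Add(Rational(-1, 2), Add(Pow(k, 2), Mul(6, k))) = Add(Rational(-1, 2), Pow(k, 2), Mul(6, k)))
Function('C')(o, H) = Add(Mul(15, H), Mul(o, Add(-129, Mul(-1, H)))) (Function('C')(o, H) = Add(Mul(Add(-129, Mul(-1, H)), o), Mul(15, H)) = Add(Mul(o, Add(-129, Mul(-1, H))), Mul(15, H)) = Add(Mul(15, H), Mul(o, Add(-129, Mul(-1, H)))))
Pow(Add(Function('C')(Function('S')(-2), -39), 34960), Rational(1, 2)) = Pow(Add(Add(Mul(-129, Add(Rational(-1, 2), Pow(-2, 2), Mul(6, -2))), Mul(15, -39), Mul(-1, -39, Add(Rational(-1, 2), Pow(-2, 2), Mul(6, -2)))), 34960), Rational(1, 2)) = Pow(Add(Add(Mul(-129, Add(Rational(-1, 2), 4, -12)), -585, Mul(-1, -39, Add(Rational(-1, 2), 4, -12))), 34960), Rational(1, 2)) = Pow(Add(Add(Mul(-129, Rational(-17, 2)), -585, Mul(-1, -39, Rational(-17, 2))), 34960), Rational(1, 2)) = Pow(Add(Add(Rational(2193, 2), -585, Rational(-663, 2)), 34960), Rational(1, 2)) = Pow(Add(180, 34960), Rational(1, 2)) = Pow(35140, Rational(1, 2)) = Mul(2, Pow(8785, Rational(1, 2)))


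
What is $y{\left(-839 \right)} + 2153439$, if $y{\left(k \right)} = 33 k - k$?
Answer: $2126591$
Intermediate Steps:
$y{\left(k \right)} = 32 k$
$y{\left(-839 \right)} + 2153439 = 32 \left(-839\right) + 2153439 = -26848 + 2153439 = 2126591$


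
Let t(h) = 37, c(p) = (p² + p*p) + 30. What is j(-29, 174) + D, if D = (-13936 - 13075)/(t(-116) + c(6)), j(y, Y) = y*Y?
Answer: -728405/139 ≈ -5240.3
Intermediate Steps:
c(p) = 30 + 2*p² (c(p) = (p² + p²) + 30 = 2*p² + 30 = 30 + 2*p²)
j(y, Y) = Y*y
D = -27011/139 (D = (-13936 - 13075)/(37 + (30 + 2*6²)) = -27011/(37 + (30 + 2*36)) = -27011/(37 + (30 + 72)) = -27011/(37 + 102) = -27011/139 ≈ -194.32)
j(-29, 174) + D = 174*(-29) - 27011/139 = -5046 - 27011/139 = -728405/139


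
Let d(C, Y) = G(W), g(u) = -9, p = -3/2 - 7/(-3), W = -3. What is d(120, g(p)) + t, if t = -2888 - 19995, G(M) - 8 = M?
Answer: -22878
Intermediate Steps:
G(M) = 8 + M
p = 5/6 (p = -3*1/2 - 7*(-1/3) = -3/2 + 7/3 = 5/6 ≈ 0.83333)
d(C, Y) = 5 (d(C, Y) = 8 - 3 = 5)
t = -22883
d(120, g(p)) + t = 5 - 22883 = -22878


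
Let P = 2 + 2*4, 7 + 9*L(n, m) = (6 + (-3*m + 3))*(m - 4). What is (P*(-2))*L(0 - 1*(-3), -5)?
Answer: 4460/9 ≈ 495.56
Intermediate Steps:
L(n, m) = -7/9 + (-4 + m)*(9 - 3*m)/9 (L(n, m) = -7/9 + ((6 + (-3*m + 3))*(m - 4))/9 = -7/9 + ((6 + (3 - 3*m))*(-4 + m))/9 = -7/9 + ((9 - 3*m)*(-4 + m))/9 = -7/9 + ((-4 + m)*(9 - 3*m))/9 = -7/9 + (-4 + m)*(9 - 3*m)/9)
P = 10 (P = 2 + 8 = 10)
(P*(-2))*L(0 - 1*(-3), -5) = (10*(-2))*(-43/9 - 1/3*(-5)**2 + (7/3)*(-5)) = -20*(-43/9 - 1/3*25 - 35/3) = -20*(-43/9 - 25/3 - 35/3) = -20*(-223/9) = 4460/9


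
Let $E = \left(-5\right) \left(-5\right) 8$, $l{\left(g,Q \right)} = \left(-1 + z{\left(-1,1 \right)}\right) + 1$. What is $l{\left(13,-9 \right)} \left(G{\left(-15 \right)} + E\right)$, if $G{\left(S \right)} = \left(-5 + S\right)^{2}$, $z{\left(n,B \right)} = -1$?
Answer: $-600$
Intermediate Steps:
$l{\left(g,Q \right)} = -1$ ($l{\left(g,Q \right)} = \left(-1 - 1\right) + 1 = -2 + 1 = -1$)
$E = 200$ ($E = 25 \cdot 8 = 200$)
$l{\left(13,-9 \right)} \left(G{\left(-15 \right)} + E\right) = - (\left(-5 - 15\right)^{2} + 200) = - (\left(-20\right)^{2} + 200) = - (400 + 200) = \left(-1\right) 600 = -600$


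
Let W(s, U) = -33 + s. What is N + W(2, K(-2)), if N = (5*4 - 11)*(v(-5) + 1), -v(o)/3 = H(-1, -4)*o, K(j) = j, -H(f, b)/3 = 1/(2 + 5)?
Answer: -559/7 ≈ -79.857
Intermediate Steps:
H(f, b) = -3/7 (H(f, b) = -3/(2 + 5) = -3/7)
v(o) = 9*o/7 (v(o) = -(-9)*o/7 = 9*o/7)
N = -342/7 (N = (5*4 - 11)*((9/7)*(-5) + 1) = (20 - 11)*(-45/7 + 1) = 9*(-38/7) = -342/7 ≈ -48.857)
N + W(2, K(-2)) = -342/7 + (-33 + 2) = -342/7 - 31 = -559/7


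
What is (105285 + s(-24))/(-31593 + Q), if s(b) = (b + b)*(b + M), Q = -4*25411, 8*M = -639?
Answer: -110271/133237 ≈ -0.82763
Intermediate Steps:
M = -639/8 (M = (⅛)*(-639) = -639/8 ≈ -79.875)
Q = -101644
s(b) = 2*b*(-639/8 + b) (s(b) = (b + b)*(b - 639/8) = (2*b)*(-639/8 + b) = 2*b*(-639/8 + b))
(105285 + s(-24))/(-31593 + Q) = (105285 + (¼)*(-24)*(-639 + 8*(-24)))/(-31593 - 101644) = (105285 + (¼)*(-24)*(-639 - 192))/(-133237) = (105285 + (¼)*(-24)*(-831))*(-1/133237) = (105285 + 4986)*(-1/133237) = 110271*(-1/133237) = -110271/133237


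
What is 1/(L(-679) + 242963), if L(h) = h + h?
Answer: 1/241605 ≈ 4.1390e-6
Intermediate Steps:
L(h) = 2*h
1/(L(-679) + 242963) = 1/(2*(-679) + 242963) = 1/(-1358 + 242963) = 1/241605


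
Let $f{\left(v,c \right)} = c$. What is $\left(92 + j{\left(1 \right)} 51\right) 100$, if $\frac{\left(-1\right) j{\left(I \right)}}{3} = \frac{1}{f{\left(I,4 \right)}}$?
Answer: $5375$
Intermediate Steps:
$j{\left(I \right)} = - \frac{3}{4}$
$\left(92 + j{\left(1 \right)} 51\right) 100 = \left(92 - \frac{153}{4}\right) 100 = \frac{215}{4} \cdot 100 = 5375$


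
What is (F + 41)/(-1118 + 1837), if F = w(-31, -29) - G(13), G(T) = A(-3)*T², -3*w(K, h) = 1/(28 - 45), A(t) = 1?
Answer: -6527/36669 ≈ -0.17800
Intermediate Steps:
w(K, h) = 1/51 (w(K, h) = -1/(3*(28 - 45)) = -⅓/(-17) = -⅓*(-1/17) = 1/51)
G(T) = T² (G(T) = 1*T² = T²)
F = -8618/51 (F = 1/51 - 1*13² = 1/51 - 1*169 = 1/51 - 169 = -8618/51 ≈ -168.98)
(F + 41)/(-1118 + 1837) = (-8618/51 + 41)/(-1118 + 1837) = -6527/51/719 = -6527/51*1/719 = -6527/36669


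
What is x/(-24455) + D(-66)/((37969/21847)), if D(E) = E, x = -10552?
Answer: -34861064522/928531895 ≈ -37.544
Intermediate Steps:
x/(-24455) + D(-66)/((37969/21847)) = -10552/(-24455) - 66/(37969/21847) = -10552*(-1/24455) - 66/(37969*(1/21847)) = 10552/24455 - 66/37969/21847 = 10552/24455 - 66*21847/37969 = 10552/24455 - 1441902/37969 = -34861064522/928531895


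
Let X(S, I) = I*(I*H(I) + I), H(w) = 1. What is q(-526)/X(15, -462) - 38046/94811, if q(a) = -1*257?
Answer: -16265747275/40473678168 ≈ -0.40188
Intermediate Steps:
q(a) = -257
X(S, I) = 2*I² (X(S, I) = I*(I*1 + I) = I*(I + I) = I*(2*I) = 2*I²)
q(-526)/X(15, -462) - 38046/94811 = -257/(2*(-462)²) - 38046/94811 = -257/(2*213444) - 38046*1/94811 = -257/426888 - 38046/94811 = -16265747275/40473678168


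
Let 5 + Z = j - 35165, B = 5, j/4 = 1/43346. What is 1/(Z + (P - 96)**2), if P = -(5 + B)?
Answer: -21673/518721580 ≈ -4.1782e-5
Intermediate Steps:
j = 2/21673 (j = 4/43346 = 4*(1/43346) = 2/21673 ≈ 9.2281e-5)
Z = -762239408/21673 (Z = -5 + (2/21673 - 35165) = -5 - 762131043/21673 = -762239408/21673 ≈ -35170.)
P = -10 (P = -(5 + 5) = -1*10 = -10)
1/(Z + (P - 96)**2) = 1/(-762239408/21673 + (-10 - 96)**2) = 1/(-762239408/21673 + (-106)**2) = 1/(-762239408/21673 + 11236) = 1/(-518721580/21673) = -21673/518721580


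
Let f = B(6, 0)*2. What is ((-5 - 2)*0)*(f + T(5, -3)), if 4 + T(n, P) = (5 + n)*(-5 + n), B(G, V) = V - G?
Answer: 0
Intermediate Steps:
T(n, P) = -4 + (-5 + n)*(5 + n) (T(n, P) = -4 + (5 + n)*(-5 + n) = -4 + (-5 + n)*(5 + n))
f = -12 (f = (0 - 1*6)*2 = (0 - 6)*2 = -6*2 = -12)
((-5 - 2)*0)*(f + T(5, -3)) = ((-5 - 2)*0)*(-12 + (-29 + 5²)) = (-7*0)*(-12 + (-29 + 25)) = 0*(-12 - 4) = 0*(-16) = 0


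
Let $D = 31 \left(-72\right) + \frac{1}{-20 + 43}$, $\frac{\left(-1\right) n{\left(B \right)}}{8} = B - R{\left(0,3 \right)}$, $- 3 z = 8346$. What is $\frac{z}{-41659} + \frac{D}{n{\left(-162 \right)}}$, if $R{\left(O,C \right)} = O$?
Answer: $- \frac{2055638909}{1241771472} \approx -1.6554$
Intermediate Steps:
$z = -2782$ ($z = \left(- \frac{1}{3}\right) 8346 = -2782$)
$n{\left(B \right)} = - 8 B$ ($n{\left(B \right)} = - 8 \left(B - 0\right) = - 8 \left(B + 0\right) = - 8 B$)
$D = - \frac{51335}{23}$ ($D = -2232 + \frac{1}{23} = - \frac{51335}{23} \approx -2232.0$)
$\frac{z}{-41659} + \frac{D}{n{\left(-162 \right)}} = - \frac{2782}{-41659} - \frac{51335}{23 \left(\left(-8\right) \left(-162\right)\right)} = \left(-2782\right) \left(- \frac{1}{41659}\right) - \frac{51335}{23 \cdot 1296} = \frac{2782}{41659} - \frac{51335}{29808} = - \frac{2055638909}{1241771472}$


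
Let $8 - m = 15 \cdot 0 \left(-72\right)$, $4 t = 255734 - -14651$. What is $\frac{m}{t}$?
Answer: $\frac{32}{270385} \approx 0.00011835$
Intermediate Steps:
$t = \frac{270385}{4}$ ($t = \frac{255734 - -14651}{4} = \frac{255734 + 14651}{4} = \frac{1}{4} \cdot 270385 = \frac{270385}{4} \approx 67596.0$)
$m = 8$ ($m = 8 - 15 \cdot 0 \left(-72\right) = 8 - 0 \left(-72\right) = 8 - 0 = 8 + 0 = 8$)
$\frac{m}{t} = \frac{8}{\frac{270385}{4}} = 8 \cdot \frac{4}{270385} = \frac{32}{270385}$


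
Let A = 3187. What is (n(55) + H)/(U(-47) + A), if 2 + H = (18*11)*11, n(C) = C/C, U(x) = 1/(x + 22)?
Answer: 7775/11382 ≈ 0.68310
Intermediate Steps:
U(x) = 1/(22 + x)
n(C) = 1
H = 2176 (H = -2 + (18*11)*11 = -2 + 198*11 = -2 + 2178 = 2176)
(n(55) + H)/(U(-47) + A) = (1 + 2176)/(1/(22 - 47) + 3187) = 2177/(1/(-25) + 3187) = 2177/(-1/25 + 3187) = 2177/(79674/25) = 2177*(25/79674) = 7775/11382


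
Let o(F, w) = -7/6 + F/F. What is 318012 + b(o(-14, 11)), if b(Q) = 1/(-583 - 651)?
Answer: 392426807/1234 ≈ 3.1801e+5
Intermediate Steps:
o(F, w) = -1/6 (o(F, w) = -7*1/6 + 1 = -7/6 + 1 = -1/6)
b(Q) = -1/1234 (b(Q) = 1/(-1234) = -1/1234)
318012 + b(o(-14, 11)) = 318012 - 1/1234 = 392426807/1234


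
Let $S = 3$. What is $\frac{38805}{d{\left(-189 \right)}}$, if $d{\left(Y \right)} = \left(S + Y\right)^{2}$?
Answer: $\frac{12935}{11532} \approx 1.1217$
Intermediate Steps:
$d{\left(Y \right)} = \left(3 + Y\right)^{2}$
$\frac{38805}{d{\left(-189 \right)}} = \frac{38805}{\left(3 - 189\right)^{2}} = \frac{38805}{\left(-186\right)^{2}} = \frac{38805}{34596} = 38805 \cdot \frac{1}{34596} = \frac{12935}{11532}$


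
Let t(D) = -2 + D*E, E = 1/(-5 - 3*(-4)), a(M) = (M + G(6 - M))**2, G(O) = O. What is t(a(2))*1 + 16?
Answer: 134/7 ≈ 19.143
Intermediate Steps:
a(M) = 36 (a(M) = (M + (6 - M))**2 = 6**2 = 36)
E = 1/7 (E = 1/(-5 + 12) = 1/7 ≈ 0.14286)
t(D) = -2 + D/7 (t(D) = -2 + D*(1/7) = -2 + D/7)
t(a(2))*1 + 16 = (-2 + (1/7)*36)*1 + 16 = (-2 + 36/7)*1 + 16 = (22/7)*1 + 16 = 22/7 + 16 = 134/7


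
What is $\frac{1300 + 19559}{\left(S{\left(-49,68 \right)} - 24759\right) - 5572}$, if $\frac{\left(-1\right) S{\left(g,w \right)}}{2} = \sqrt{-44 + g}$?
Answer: $- \frac{632674329}{919969933} + \frac{41718 i \sqrt{93}}{919969933} \approx -0.68771 + 0.00043731 i$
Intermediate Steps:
$S{\left(g,w \right)} = - 2 \sqrt{-44 + g}$
$\frac{1300 + 19559}{\left(S{\left(-49,68 \right)} - 24759\right) - 5572} = \frac{1300 + 19559}{\left(- 2 \sqrt{-44 - 49} - 24759\right) - 5572} = \frac{20859}{\left(- 2 \sqrt{-93} - 24759\right) - 5572} = \frac{20859}{\left(- 2 i \sqrt{93} - 24759\right) - 5572} = \frac{20859}{\left(-24759 - 2 i \sqrt{93}\right) - 5572} = \frac{20859}{-30331 - 2 i \sqrt{93}}$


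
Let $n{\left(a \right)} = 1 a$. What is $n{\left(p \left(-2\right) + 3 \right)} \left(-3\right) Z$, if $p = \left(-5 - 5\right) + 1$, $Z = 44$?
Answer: $-2772$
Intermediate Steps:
$p = -9$ ($p = -10 + 1 = -9$)
$n{\left(a \right)} = a$
$n{\left(p \left(-2\right) + 3 \right)} \left(-3\right) Z = \left(\left(-9\right) \left(-2\right) + 3\right) \left(-3\right) 44 = \left(18 + 3\right) \left(-3\right) 44 = 21 \left(-3\right) 44 = \left(-63\right) 44 = -2772$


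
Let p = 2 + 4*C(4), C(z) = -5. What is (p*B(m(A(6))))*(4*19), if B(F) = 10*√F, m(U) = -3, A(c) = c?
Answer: -13680*I*√3 ≈ -23694.0*I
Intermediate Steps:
p = -18 (p = 2 + 4*(-5) = 2 - 20 = -18)
(p*B(m(A(6))))*(4*19) = (-180*√(-3))*(4*19) = -180*I*√3*76 = -13680*I*√3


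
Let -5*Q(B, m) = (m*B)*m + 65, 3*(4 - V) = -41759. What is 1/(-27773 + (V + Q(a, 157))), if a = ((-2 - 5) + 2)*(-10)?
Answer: -3/781057 ≈ -3.8409e-6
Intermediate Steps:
V = 41771/3 (V = 4 - ⅓*(-41759) = 4 + 41759/3 = 41771/3 ≈ 13924.)
a = 50 (a = (-7 + 2)*(-10) = -5*(-10) = 50)
Q(B, m) = -13 - B*m²/5 (Q(B, m) = -((m*B)*m + 65)/5 = -((B*m)*m + 65)/5 = -(B*m² + 65)/5 = -(65 + B*m²)/5 = -13 - B*m²/5)
1/(-27773 + (V + Q(a, 157))) = 1/(-27773 + (41771/3 + (-13 - ⅕*50*157²))) = 1/(-27773 + (41771/3 + (-13 - ⅕*50*24649))) = 1/(-27773 + (41771/3 + (-13 - 246490))) = 1/(-27773 + (41771/3 - 246503)) = 1/(-27773 - 697738/3) = 1/(-781057/3) = -3/781057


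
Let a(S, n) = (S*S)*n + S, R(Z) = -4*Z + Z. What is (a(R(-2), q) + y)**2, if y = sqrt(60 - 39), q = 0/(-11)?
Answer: (6 + sqrt(21))**2 ≈ 111.99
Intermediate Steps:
q = 0 (q = 0*(-1/11) = 0)
R(Z) = -3*Z
y = sqrt(21) ≈ 4.5826
a(S, n) = S + n*S**2 (a(S, n) = S**2*n + S = n*S**2 + S = S + n*S**2)
(a(R(-2), q) + y)**2 = ((-3*(-2))*(1 - 3*(-2)*0) + sqrt(21))**2 = (6*(1 + 6*0) + sqrt(21))**2 = (6*(1 + 0) + sqrt(21))**2 = (6*1 + sqrt(21))**2 = (6 + sqrt(21))**2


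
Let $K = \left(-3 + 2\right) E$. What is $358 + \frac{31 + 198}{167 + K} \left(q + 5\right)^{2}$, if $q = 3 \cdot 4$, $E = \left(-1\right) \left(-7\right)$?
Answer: $\frac{123461}{160} \approx 771.63$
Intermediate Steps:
$E = 7$
$q = 12$
$K = -7$ ($K = \left(-3 + 2\right) 7 = \left(-1\right) 7 = -7$)
$358 + \frac{31 + 198}{167 + K} \left(q + 5\right)^{2} = 358 + \frac{31 + 198}{167 - 7} \left(12 + 5\right)^{2} = 358 + \frac{229}{160} \cdot 17^{2} = 358 + 229 \cdot \frac{1}{160} \cdot 289 = 358 + \frac{229}{160} \cdot 289 = 358 + \frac{66181}{160} = \frac{123461}{160}$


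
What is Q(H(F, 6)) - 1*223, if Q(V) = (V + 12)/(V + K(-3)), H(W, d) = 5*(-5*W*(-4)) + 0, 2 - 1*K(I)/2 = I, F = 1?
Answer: -12209/55 ≈ -221.98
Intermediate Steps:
K(I) = 4 - 2*I
H(W, d) = 100*W (H(W, d) = 5*(20*W) + 0 = 100*W + 0 = 100*W)
Q(V) = (12 + V)/(10 + V) (Q(V) = (V + 12)/(V + (4 - 2*(-3))) = (12 + V)/(V + (4 + 6)) = (12 + V)/(V + 10) = (12 + V)/(10 + V))
Q(H(F, 6)) - 1*223 = (12 + 100*1)/(10 + 100*1) - 1*223 = (12 + 100)/(10 + 100) - 223 = 112/110 - 223 = (1/110)*112 - 223 = 56/55 - 223 = -12209/55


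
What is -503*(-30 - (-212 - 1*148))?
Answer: -165990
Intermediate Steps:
-503*(-30 - (-212 - 1*148)) = -503*(-30 - (-212 - 148)) = -503*(-30 - 1*(-360)) = -503*(-30 + 360) = -503*330 = -165990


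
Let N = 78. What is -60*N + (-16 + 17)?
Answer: -4679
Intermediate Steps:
-60*N + (-16 + 17) = -60*78 + (-16 + 17) = -4680 + 1 = -4679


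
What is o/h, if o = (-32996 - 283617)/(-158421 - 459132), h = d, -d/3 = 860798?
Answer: -316613/1594765161882 ≈ -1.9853e-7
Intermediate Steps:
d = -2582394 (d = -3*860798 = -2582394)
h = -2582394
o = 316613/617553 (o = -316613/(-617553) = -316613*(-1/617553) = 316613/617553 ≈ 0.51269)
o/h = (316613/617553)/(-2582394) = (316613/617553)*(-1/2582394) = -316613/1594765161882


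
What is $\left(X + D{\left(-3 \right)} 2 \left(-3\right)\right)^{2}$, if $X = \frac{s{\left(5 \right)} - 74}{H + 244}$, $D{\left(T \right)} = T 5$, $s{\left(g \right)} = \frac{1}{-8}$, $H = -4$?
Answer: $\frac{29655250849}{3686400} \approx 8044.5$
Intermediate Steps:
$s{\left(g \right)} = - \frac{1}{8}$
$D{\left(T \right)} = 5 T$
$X = - \frac{593}{1920}$ ($X = \frac{- \frac{1}{8} - 74}{-4 + 244} = - \frac{593}{8 \cdot 240} = \left(- \frac{593}{8}\right) \frac{1}{240} = - \frac{593}{1920} \approx -0.30885$)
$\left(X + D{\left(-3 \right)} 2 \left(-3\right)\right)^{2} = \left(- \frac{593}{1920} + 5 \left(-3\right) 2 \left(-3\right)\right)^{2} = \left(- \frac{593}{1920} + \left(-15\right) 2 \left(-3\right)\right)^{2} = \left(- \frac{593}{1920} - -90\right)^{2} = \left(- \frac{593}{1920} + 90\right)^{2} = \left(\frac{172207}{1920}\right)^{2} = \frac{29655250849}{3686400}$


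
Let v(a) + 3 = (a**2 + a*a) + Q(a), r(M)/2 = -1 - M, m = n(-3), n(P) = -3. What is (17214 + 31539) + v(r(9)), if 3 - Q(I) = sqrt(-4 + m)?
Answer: 49553 - I*sqrt(7) ≈ 49553.0 - 2.6458*I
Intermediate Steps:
m = -3
Q(I) = 3 - I*sqrt(7) (Q(I) = 3 - sqrt(-4 - 3) = 3 - sqrt(-7) = 3 - I*sqrt(7))
r(M) = -2 - 2*M (r(M) = 2*(-1 - M) = -2 - 2*M)
v(a) = 2*a**2 - I*sqrt(7) (v(a) = -3 + ((a**2 + a*a) + (3 - I*sqrt(7))) = -3 + ((a**2 + a**2) + (3 - I*sqrt(7))) = -3 + (2*a**2 + (3 - I*sqrt(7))) = -3 + (3 + 2*a**2 - I*sqrt(7)) = 2*a**2 - I*sqrt(7))
(17214 + 31539) + v(r(9)) = (17214 + 31539) + (2*(-2 - 2*9)**2 - I*sqrt(7)) = 48753 + (2*(-2 - 18)**2 - I*sqrt(7)) = 48753 + (2*(-20)**2 - I*sqrt(7)) = 48753 + (2*400 - I*sqrt(7)) = 48753 + (800 - I*sqrt(7)) = 49553 - I*sqrt(7)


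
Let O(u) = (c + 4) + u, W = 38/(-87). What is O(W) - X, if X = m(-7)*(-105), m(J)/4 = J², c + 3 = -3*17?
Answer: 1786072/87 ≈ 20530.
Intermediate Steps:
c = -54 (c = -3 - 3*17 = -3 - 51 = -54)
m(J) = 4*J²
X = -20580 (X = (4*(-7)²)*(-105) = (4*49)*(-105) = 196*(-105) = -20580)
W = -38/87 (W = 38*(-1/87) = -38/87 ≈ -0.43678)
O(u) = -50 + u (O(u) = (-54 + 4) + u = -50 + u)
O(W) - X = (-50 - 38/87) - 1*(-20580) = -4388/87 + 20580 = 1786072/87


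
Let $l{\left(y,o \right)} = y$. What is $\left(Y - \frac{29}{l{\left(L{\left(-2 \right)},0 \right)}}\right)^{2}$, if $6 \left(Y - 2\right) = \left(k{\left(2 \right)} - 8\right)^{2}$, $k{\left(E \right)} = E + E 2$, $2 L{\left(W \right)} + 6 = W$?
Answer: $\frac{14161}{144} \approx 98.34$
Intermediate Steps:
$L{\left(W \right)} = -3 + \frac{W}{2}$
$k{\left(E \right)} = 3 E$ ($k{\left(E \right)} = E + 2 E = 3 E$)
$Y = \frac{8}{3}$ ($Y = 2 + \frac{\left(3 \cdot 2 - 8\right)^{2}}{6} = 2 + \frac{\left(6 - 8\right)^{2}}{6} = 2 + \frac{\left(-2\right)^{2}}{6} = 2 + \frac{1}{6} \cdot 4 = 2 + \frac{2}{3} = \frac{8}{3} \approx 2.6667$)
$\left(Y - \frac{29}{l{\left(L{\left(-2 \right)},0 \right)}}\right)^{2} = \left(\frac{8}{3} - \frac{29}{-3 + \frac{1}{2} \left(-2\right)}\right)^{2} = \left(\frac{8}{3} - \frac{29}{-3 - 1}\right)^{2} = \left(\frac{8}{3} - \frac{29}{-4}\right)^{2} = \left(\frac{8}{3} - - \frac{29}{4}\right)^{2} = \left(\frac{8}{3} + \frac{29}{4}\right)^{2} = \left(\frac{119}{12}\right)^{2} = \frac{14161}{144}$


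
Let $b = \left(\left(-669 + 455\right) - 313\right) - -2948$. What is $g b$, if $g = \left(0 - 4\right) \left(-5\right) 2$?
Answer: $96840$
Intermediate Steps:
$g = 40$ ($g = \left(0 - 4\right) \left(-5\right) 2 = \left(-4\right) \left(-5\right) 2 = 20 \cdot 2 = 40$)
$b = 2421$ ($b = \left(-214 - 313\right) + 2948 = -527 + 2948 = 2421$)
$g b = 40 \cdot 2421 = 96840$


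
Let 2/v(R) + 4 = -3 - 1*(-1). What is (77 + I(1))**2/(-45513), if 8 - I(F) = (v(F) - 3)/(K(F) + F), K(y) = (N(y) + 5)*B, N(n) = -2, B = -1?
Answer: -62500/409617 ≈ -0.15258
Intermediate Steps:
v(R) = -1/3 (v(R) = 2/(-4 + (-3 - 1*(-1))) = 2/(-4 + (-3 + 1)) = 2/(-4 - 2) = 2/(-6) = 2*(-1/6) = -1/3)
K(y) = -3 (K(y) = (-2 + 5)*(-1) = 3*(-1) = -3)
I(F) = 8 + 10/(3*(-3 + F)) (I(F) = 8 - (-1/3 - 3)/(-3 + F) = 8 - (-10)/(3*(-3 + F)) = 8 + 10/(3*(-3 + F)))
(77 + I(1))**2/(-45513) = (77 + 2*(-31 + 12*1)/(3*(-3 + 1)))**2/(-45513) = (77 + (2/3)*(-31 + 12)/(-2))**2*(-1/45513) = (77 + (2/3)*(-1/2)*(-19))**2*(-1/45513) = (77 + 19/3)**2*(-1/45513) = (250/3)**2*(-1/45513) = (62500/9)*(-1/45513) = -62500/409617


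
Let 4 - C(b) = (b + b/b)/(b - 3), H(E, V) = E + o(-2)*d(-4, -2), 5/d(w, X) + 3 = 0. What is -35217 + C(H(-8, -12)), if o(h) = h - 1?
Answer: -105640/3 ≈ -35213.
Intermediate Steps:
d(w, X) = -5/3 (d(w, X) = 5/(-3 + 0) = 5/(-3) = 5*(-⅓) = -5/3)
o(h) = -1 + h
H(E, V) = 5 + E (H(E, V) = E + (-1 - 2)*(-5/3) = E - 3*(-5/3) = E + 5 = 5 + E)
C(b) = 4 - (1 + b)/(-3 + b) (C(b) = 4 - (b + b/b)/(b - 3) = 4 - (b + 1)/(-3 + b) = 4 - (1 + b)/(-3 + b))
-35217 + C(H(-8, -12)) = -35217 + (-13 + 3*(5 - 8))/(-3 + (5 - 8)) = -35217 + (-13 + 3*(-3))/(-3 - 3) = -35217 + (-13 - 9)/(-6) = -35217 - ⅙*(-22) = -35217 + 11/3 = -105640/3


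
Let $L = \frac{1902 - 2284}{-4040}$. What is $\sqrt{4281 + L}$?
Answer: $\frac{\sqrt{4367144555}}{1010} \approx 65.43$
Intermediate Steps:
$L = \frac{191}{2020}$ ($L = \left(-382\right) \left(- \frac{1}{4040}\right) = \frac{191}{2020} \approx 0.094554$)
$\sqrt{4281 + L} = \sqrt{4281 + \frac{191}{2020}} = \sqrt{\frac{8647811}{2020}} = \frac{\sqrt{4367144555}}{1010}$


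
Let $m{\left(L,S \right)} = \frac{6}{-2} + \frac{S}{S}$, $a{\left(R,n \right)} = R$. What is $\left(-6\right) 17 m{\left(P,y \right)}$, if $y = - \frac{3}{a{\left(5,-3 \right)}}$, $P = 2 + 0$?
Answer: $204$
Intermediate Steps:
$P = 2$
$y = - \frac{3}{5} \approx -0.6$
$m{\left(L,S \right)} = -2$ ($m{\left(L,S \right)} = 6 \left(- \frac{1}{2}\right) + 1 = -3 + 1 = -2$)
$\left(-6\right) 17 m{\left(P,y \right)} = \left(-6\right) 17 \left(-2\right) = \left(-102\right) \left(-2\right) = 204$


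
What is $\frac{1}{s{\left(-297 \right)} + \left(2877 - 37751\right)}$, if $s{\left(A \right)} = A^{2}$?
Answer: $\frac{1}{53335} \approx 1.8749 \cdot 10^{-5}$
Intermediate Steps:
$\frac{1}{s{\left(-297 \right)} + \left(2877 - 37751\right)} = \frac{1}{\left(-297\right)^{2} + \left(2877 - 37751\right)} = \frac{1}{88209 + \left(2877 - 37751\right)} = \frac{1}{88209 - 34874} = \frac{1}{53335}$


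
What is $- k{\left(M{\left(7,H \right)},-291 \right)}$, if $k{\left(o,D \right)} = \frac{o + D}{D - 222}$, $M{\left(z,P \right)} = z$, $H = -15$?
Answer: $- \frac{284}{513} \approx -0.55361$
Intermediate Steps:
$k{\left(o,D \right)} = \frac{D + o}{-222 + D}$
$- k{\left(M{\left(7,H \right)},-291 \right)} = - \frac{-291 + 7}{-222 - 291} = - \frac{-284}{-513} = - \frac{\left(-1\right) \left(-284\right)}{513} = \left(-1\right) \frac{284}{513} = - \frac{284}{513}$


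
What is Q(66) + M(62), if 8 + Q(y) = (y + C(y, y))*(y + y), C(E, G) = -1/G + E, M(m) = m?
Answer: 17476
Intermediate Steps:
C(E, G) = E - 1/G
Q(y) = -8 + 2*y*(-1/y + 2*y) (Q(y) = -8 + (y + (y - 1/y))*(y + y) = -8 + (-1/y + 2*y)*(2*y) = -8 + 2*y*(-1/y + 2*y))
Q(66) + M(62) = (-10 + 4*66²) + 62 = (-10 + 4*4356) + 62 = (-10 + 17424) + 62 = 17414 + 62 = 17476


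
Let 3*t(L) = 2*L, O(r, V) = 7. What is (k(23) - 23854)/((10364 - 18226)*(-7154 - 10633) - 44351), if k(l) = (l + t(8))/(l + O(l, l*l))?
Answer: -429355/2516346774 ≈ -0.00017063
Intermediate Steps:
t(L) = 2*L/3 (t(L) = (2*L)/3 = 2*L/3)
k(l) = (16/3 + l)/(7 + l) (k(l) = (l + (2/3)*8)/(l + 7) = (l + 16/3)/(7 + l) = (16/3 + l)/(7 + l))
(k(23) - 23854)/((10364 - 18226)*(-7154 - 10633) - 44351) = ((16/3 + 23)/(7 + 23) - 23854)/((10364 - 18226)*(-7154 - 10633) - 44351) = ((85/3)/30 - 23854)/(-7862*(-17787) - 44351) = ((1/30)*(85/3) - 23854)/(139841394 - 44351) = (17/18 - 23854)/139797043 = -429355/18*1/139797043 = -429355/2516346774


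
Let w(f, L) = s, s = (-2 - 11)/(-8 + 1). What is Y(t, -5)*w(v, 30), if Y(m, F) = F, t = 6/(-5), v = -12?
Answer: -65/7 ≈ -9.2857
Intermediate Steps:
t = -6/5 (t = 6*(-⅕) = -6/5 ≈ -1.2000)
s = 13/7 (s = -13/(-7) = -13*(-⅐) = 13/7 ≈ 1.8571)
w(f, L) = 13/7
Y(t, -5)*w(v, 30) = -5*13/7 = -65/7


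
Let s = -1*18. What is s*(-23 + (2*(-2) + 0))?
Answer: 486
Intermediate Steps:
s = -18
s*(-23 + (2*(-2) + 0)) = -18*(-23 + (2*(-2) + 0)) = -18*(-23 + (-4 + 0)) = -18*(-23 - 4) = -18*(-27) = 486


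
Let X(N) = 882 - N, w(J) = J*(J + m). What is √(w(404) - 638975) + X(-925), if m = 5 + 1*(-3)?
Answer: 1807 + I*√474951 ≈ 1807.0 + 689.17*I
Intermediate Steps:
m = 2 (m = 5 - 3 = 2)
w(J) = J*(2 + J) (w(J) = J*(J + 2) = J*(2 + J))
√(w(404) - 638975) + X(-925) = √(404*(2 + 404) - 638975) + (882 - 1*(-925)) = √(404*406 - 638975) + (882 + 925) = √(164024 - 638975) + 1807 = √(-474951) + 1807 = I*√474951 + 1807 = 1807 + I*√474951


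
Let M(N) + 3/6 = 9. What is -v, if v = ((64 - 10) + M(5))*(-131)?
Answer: 16375/2 ≈ 8187.5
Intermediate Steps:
M(N) = 17/2 (M(N) = -½ + 9 = 17/2)
v = -16375/2 (v = ((64 - 10) + 17/2)*(-131) = (54 + 17/2)*(-131) = (125/2)*(-131) = -16375/2 ≈ -8187.5)
-v = -1*(-16375/2) = 16375/2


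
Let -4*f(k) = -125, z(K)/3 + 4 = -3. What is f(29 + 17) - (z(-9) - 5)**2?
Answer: -2579/4 ≈ -644.75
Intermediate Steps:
z(K) = -21 (z(K) = -12 + 3*(-3) = -12 - 9 = -21)
f(k) = 125/4 (f(k) = -1/4*(-125) = 125/4)
f(29 + 17) - (z(-9) - 5)**2 = 125/4 - (-21 - 5)**2 = 125/4 - 1*(-26)**2 = 125/4 - 1*676 = 125/4 - 676 = -2579/4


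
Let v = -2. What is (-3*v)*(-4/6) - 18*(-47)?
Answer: 842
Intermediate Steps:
(-3*v)*(-4/6) - 18*(-47) = (-3*(-2))*(-4/6) - 18*(-47) = 6*(-4*⅙) + 846 = 6*(-⅔) + 846 = -4 + 846 = 842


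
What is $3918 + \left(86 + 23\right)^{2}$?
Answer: $15799$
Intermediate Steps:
$3918 + \left(86 + 23\right)^{2} = 3918 + 109^{2} = 3918 + 11881 = 15799$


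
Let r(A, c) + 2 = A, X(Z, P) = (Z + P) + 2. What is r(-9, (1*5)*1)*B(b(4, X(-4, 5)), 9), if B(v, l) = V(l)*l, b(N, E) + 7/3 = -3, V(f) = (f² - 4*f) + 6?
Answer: -5049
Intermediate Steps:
X(Z, P) = 2 + P + Z (X(Z, P) = (P + Z) + 2 = 2 + P + Z)
r(A, c) = -2 + A
V(f) = 6 + f² - 4*f
b(N, E) = -16/3 (b(N, E) = -7/3 - 3 = -16/3)
B(v, l) = l*(6 + l² - 4*l) (B(v, l) = (6 + l² - 4*l)*l = l*(6 + l² - 4*l))
r(-9, (1*5)*1)*B(b(4, X(-4, 5)), 9) = (-2 - 9)*(9*(6 + 9² - 4*9)) = -99*(6 + 81 - 36) = -99*51 = -11*459 = -5049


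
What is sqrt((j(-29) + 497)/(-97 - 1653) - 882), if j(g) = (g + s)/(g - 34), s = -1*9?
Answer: I*sqrt(972718490)/1050 ≈ 29.703*I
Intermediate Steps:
s = -9
j(g) = (-9 + g)/(-34 + g) (j(g) = (g - 9)/(g - 34) = (-9 + g)/(-34 + g))
sqrt((j(-29) + 497)/(-97 - 1653) - 882) = sqrt(((-9 - 29)/(-34 - 29) + 497)/(-97 - 1653) - 882) = sqrt((-38/(-63) + 497)/(-1750) - 882) = sqrt((-1/63*(-38) + 497)*(-1/1750) - 882) = sqrt((38/63 + 497)*(-1/1750) - 882) = sqrt((31349/63)*(-1/1750) - 882) = sqrt(-31349/110250 - 882) = sqrt(-97271849/110250) = I*sqrt(972718490)/1050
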